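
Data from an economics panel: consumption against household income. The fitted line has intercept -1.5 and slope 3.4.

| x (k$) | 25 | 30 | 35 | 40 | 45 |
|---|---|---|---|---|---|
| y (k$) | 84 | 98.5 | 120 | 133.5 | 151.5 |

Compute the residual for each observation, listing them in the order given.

x=25: ŷ = -1.5 + 3.4·25 = 83.5; e = 84 − 83.5 = 0.5
x=30: ŷ = -1.5 + 3.4·30 = 100.5; e = 98.5 − 100.5 = -2
x=35: ŷ = -1.5 + 3.4·35 = 117.5; e = 120 − 117.5 = 2.5
x=40: ŷ = -1.5 + 3.4·40 = 134.5; e = 133.5 − 134.5 = -1
x=45: ŷ = -1.5 + 3.4·45 = 151.5; e = 151.5 − 151.5 = 0

0.5, -2, 2.5, -1, 0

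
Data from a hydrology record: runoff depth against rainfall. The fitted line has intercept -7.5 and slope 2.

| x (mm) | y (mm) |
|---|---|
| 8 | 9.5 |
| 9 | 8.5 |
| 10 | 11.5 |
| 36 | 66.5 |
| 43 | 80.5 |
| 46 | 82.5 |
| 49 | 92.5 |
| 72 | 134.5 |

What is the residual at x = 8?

e = 1

ŷ = -7.5 + 2·8 = 8.5
e = 9.5 − 8.5 = 1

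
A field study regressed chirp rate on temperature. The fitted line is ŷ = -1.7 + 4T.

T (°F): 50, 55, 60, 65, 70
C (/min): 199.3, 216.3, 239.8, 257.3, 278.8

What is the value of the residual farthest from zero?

e = -2

T=50: ŷ = -1.7 + 4·50 = 198.3; e = 199.3 − 198.3 = 1
T=55: ŷ = -1.7 + 4·55 = 218.3; e = 216.3 − 218.3 = -2
T=60: ŷ = -1.7 + 4·60 = 238.3; e = 239.8 − 238.3 = 1.5
T=65: ŷ = -1.7 + 4·65 = 258.3; e = 257.3 − 258.3 = -1
T=70: ŷ = -1.7 + 4·70 = 278.3; e = 278.8 − 278.3 = 0.5
Largest |e| is 2 at T = 55, residual -2.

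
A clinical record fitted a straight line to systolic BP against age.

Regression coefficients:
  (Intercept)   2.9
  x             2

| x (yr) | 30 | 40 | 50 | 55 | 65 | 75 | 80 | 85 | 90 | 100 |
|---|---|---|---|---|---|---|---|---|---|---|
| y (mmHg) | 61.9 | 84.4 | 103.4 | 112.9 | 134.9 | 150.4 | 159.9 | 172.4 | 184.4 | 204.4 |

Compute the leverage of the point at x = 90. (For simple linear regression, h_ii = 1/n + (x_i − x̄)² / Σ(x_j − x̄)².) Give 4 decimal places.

x̄ = (30 + 40 + 50 + 55 + 65 + 75 + 80 + 85 + 90 + 100)/10 = 67
Σ(x − x̄)² = 1369 + 729 + 289 + 144 + 4 + 64 + 169 + 324 + 529 + 1089 = 4710
h = 1/10 + (23)²/4710 = 0.1 + 0.112314 = 0.2123

h = 0.2123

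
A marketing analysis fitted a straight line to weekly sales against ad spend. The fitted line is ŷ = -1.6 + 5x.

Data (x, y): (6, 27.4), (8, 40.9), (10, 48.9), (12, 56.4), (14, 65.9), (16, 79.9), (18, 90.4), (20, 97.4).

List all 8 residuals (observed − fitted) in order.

x=6: ŷ = -1.6 + 5·6 = 28.4; e = 27.4 − 28.4 = -1
x=8: ŷ = -1.6 + 5·8 = 38.4; e = 40.9 − 38.4 = 2.5
x=10: ŷ = -1.6 + 5·10 = 48.4; e = 48.9 − 48.4 = 0.5
x=12: ŷ = -1.6 + 5·12 = 58.4; e = 56.4 − 58.4 = -2
x=14: ŷ = -1.6 + 5·14 = 68.4; e = 65.9 − 68.4 = -2.5
x=16: ŷ = -1.6 + 5·16 = 78.4; e = 79.9 − 78.4 = 1.5
x=18: ŷ = -1.6 + 5·18 = 88.4; e = 90.4 − 88.4 = 2
x=20: ŷ = -1.6 + 5·20 = 98.4; e = 97.4 − 98.4 = -1

-1, 2.5, 0.5, -2, -2.5, 1.5, 2, -1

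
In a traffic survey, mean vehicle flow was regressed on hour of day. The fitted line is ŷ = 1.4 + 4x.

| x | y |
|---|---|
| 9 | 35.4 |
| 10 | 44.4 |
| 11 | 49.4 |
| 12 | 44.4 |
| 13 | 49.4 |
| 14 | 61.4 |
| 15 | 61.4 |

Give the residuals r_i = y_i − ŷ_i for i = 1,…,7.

-2, 3, 4, -5, -4, 4, 0

x=9: ŷ = 1.4 + 4·9 = 37.4; r = 35.4 − 37.4 = -2
x=10: ŷ = 1.4 + 4·10 = 41.4; r = 44.4 − 41.4 = 3
x=11: ŷ = 1.4 + 4·11 = 45.4; r = 49.4 − 45.4 = 4
x=12: ŷ = 1.4 + 4·12 = 49.4; r = 44.4 − 49.4 = -5
x=13: ŷ = 1.4 + 4·13 = 53.4; r = 49.4 − 53.4 = -4
x=14: ŷ = 1.4 + 4·14 = 57.4; r = 61.4 − 57.4 = 4
x=15: ŷ = 1.4 + 4·15 = 61.4; r = 61.4 − 61.4 = 0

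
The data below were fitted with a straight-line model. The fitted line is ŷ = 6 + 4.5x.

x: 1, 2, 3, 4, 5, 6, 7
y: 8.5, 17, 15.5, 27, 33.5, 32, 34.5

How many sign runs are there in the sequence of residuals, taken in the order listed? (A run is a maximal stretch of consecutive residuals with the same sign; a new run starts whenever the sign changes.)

x=1: ŷ = 6 + 4.5·1 = 10.5; e = 8.5 − 10.5 = -2
x=2: ŷ = 6 + 4.5·2 = 15; e = 17 − 15 = 2
x=3: ŷ = 6 + 4.5·3 = 19.5; e = 15.5 − 19.5 = -4
x=4: ŷ = 6 + 4.5·4 = 24; e = 27 − 24 = 3
x=5: ŷ = 6 + 4.5·5 = 28.5; e = 33.5 − 28.5 = 5
x=6: ŷ = 6 + 4.5·6 = 33; e = 32 − 33 = -1
x=7: ŷ = 6 + 4.5·7 = 37.5; e = 34.5 − 37.5 = -3
Signs: − + − + + − −
Runs: −×1, +×1, −×1, +×2, −×2 → 5

5 runs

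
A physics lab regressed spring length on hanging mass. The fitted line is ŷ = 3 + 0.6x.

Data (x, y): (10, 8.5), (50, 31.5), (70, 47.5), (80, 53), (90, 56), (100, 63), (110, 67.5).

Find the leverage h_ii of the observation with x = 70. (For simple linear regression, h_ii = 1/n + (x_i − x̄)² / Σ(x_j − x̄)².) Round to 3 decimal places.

x̄ = (10 + 50 + 70 + 80 + 90 + 100 + 110)/7 = 72.8571
Σ(x − x̄)² = 3951.02 + 522.449 + 8.16327 + 51.0204 + 293.878 + 736.735 + 1379.59 = 6942.86
h = 1/7 + (-2.85714)²/6942.86 = 0.142857 + 0.00117578 = 0.144

h = 0.144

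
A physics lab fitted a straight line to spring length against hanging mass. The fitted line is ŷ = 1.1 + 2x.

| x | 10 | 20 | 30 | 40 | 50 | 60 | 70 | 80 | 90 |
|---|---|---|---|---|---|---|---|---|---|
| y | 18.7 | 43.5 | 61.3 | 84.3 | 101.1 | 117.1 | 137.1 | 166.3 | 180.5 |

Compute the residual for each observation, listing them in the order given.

x=10: ŷ = 1.1 + 2·10 = 21.1; e = 18.7 − 21.1 = -2.4
x=20: ŷ = 1.1 + 2·20 = 41.1; e = 43.5 − 41.1 = 2.4
x=30: ŷ = 1.1 + 2·30 = 61.1; e = 61.3 − 61.1 = 0.2
x=40: ŷ = 1.1 + 2·40 = 81.1; e = 84.3 − 81.1 = 3.2
x=50: ŷ = 1.1 + 2·50 = 101.1; e = 101.1 − 101.1 = 0
x=60: ŷ = 1.1 + 2·60 = 121.1; e = 117.1 − 121.1 = -4
x=70: ŷ = 1.1 + 2·70 = 141.1; e = 137.1 − 141.1 = -4
x=80: ŷ = 1.1 + 2·80 = 161.1; e = 166.3 − 161.1 = 5.2
x=90: ŷ = 1.1 + 2·90 = 181.1; e = 180.5 − 181.1 = -0.6

-2.4, 2.4, 0.2, 3.2, 0, -4, -4, 5.2, -0.6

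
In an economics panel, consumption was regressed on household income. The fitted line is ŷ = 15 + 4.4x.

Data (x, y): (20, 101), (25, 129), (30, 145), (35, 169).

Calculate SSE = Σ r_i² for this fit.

SSE = 24

x=20: ŷ = 15 + 4.4·20 = 103; r = 101 − 103 = -2
x=25: ŷ = 15 + 4.4·25 = 125; r = 129 − 125 = 4
x=30: ŷ = 15 + 4.4·30 = 147; r = 145 − 147 = -2
x=35: ŷ = 15 + 4.4·35 = 169; r = 169 − 169 = 0
SSE = 4 + 16 + 4 + 0 = 24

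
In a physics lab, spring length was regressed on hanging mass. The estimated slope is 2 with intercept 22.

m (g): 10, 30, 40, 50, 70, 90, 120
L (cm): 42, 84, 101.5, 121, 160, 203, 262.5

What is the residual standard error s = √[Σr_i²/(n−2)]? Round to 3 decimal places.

m=10: ŷ = 22 + 2·10 = 42; r = 42 − 42 = 0
m=30: ŷ = 22 + 2·30 = 82; r = 84 − 82 = 2
m=40: ŷ = 22 + 2·40 = 102; r = 101.5 − 102 = -0.5
m=50: ŷ = 22 + 2·50 = 122; r = 121 − 122 = -1
m=70: ŷ = 22 + 2·70 = 162; r = 160 − 162 = -2
m=90: ŷ = 22 + 2·90 = 202; r = 203 − 202 = 1
m=120: ŷ = 22 + 2·120 = 262; r = 262.5 − 262 = 0.5
SSE = 0 + 4 + 0.25 + 1 + 4 + 1 + 0.25 = 10.5
s = √(10.5/5) = √2.1 ≈ 1.449

s = 1.449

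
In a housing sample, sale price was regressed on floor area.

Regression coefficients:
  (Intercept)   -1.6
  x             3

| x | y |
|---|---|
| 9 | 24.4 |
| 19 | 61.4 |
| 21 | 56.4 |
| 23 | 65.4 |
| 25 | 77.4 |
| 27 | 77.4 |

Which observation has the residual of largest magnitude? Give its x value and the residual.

x = 19, e = 6

x=9: ŷ = -1.6 + 3·9 = 25.4; e = 24.4 − 25.4 = -1
x=19: ŷ = -1.6 + 3·19 = 55.4; e = 61.4 − 55.4 = 6
x=21: ŷ = -1.6 + 3·21 = 61.4; e = 56.4 − 61.4 = -5
x=23: ŷ = -1.6 + 3·23 = 67.4; e = 65.4 − 67.4 = -2
x=25: ŷ = -1.6 + 3·25 = 73.4; e = 77.4 − 73.4 = 4
x=27: ŷ = -1.6 + 3·27 = 79.4; e = 77.4 − 79.4 = -2
Largest |e| is 6 at x = 19, residual 6.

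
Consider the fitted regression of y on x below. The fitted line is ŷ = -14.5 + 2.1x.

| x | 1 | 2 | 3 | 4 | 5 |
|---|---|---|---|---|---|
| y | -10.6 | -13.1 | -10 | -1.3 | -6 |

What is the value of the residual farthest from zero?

x=1: ŷ = -14.5 + 2.1·1 = -12.4; e = -10.6 − (-12.4) = 1.8
x=2: ŷ = -14.5 + 2.1·2 = -10.3; e = -13.1 − (-10.3) = -2.8
x=3: ŷ = -14.5 + 2.1·3 = -8.2; e = -10 − (-8.2) = -1.8
x=4: ŷ = -14.5 + 2.1·4 = -6.1; e = -1.3 − (-6.1) = 4.8
x=5: ŷ = -14.5 + 2.1·5 = -4; e = -6 − (-4) = -2
Largest |e| is 4.8 at x = 4, residual 4.8.

e = 4.8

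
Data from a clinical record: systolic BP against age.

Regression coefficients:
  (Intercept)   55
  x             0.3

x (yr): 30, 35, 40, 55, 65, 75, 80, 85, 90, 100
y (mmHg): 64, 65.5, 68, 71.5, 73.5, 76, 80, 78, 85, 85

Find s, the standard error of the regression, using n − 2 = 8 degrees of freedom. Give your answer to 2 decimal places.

x=30: ŷ = 55 + 0.3·30 = 64; r = 64 − 64 = 0
x=35: ŷ = 55 + 0.3·35 = 65.5; r = 65.5 − 65.5 = 0
x=40: ŷ = 55 + 0.3·40 = 67; r = 68 − 67 = 1
x=55: ŷ = 55 + 0.3·55 = 71.5; r = 71.5 − 71.5 = 0
x=65: ŷ = 55 + 0.3·65 = 74.5; r = 73.5 − 74.5 = -1
x=75: ŷ = 55 + 0.3·75 = 77.5; r = 76 − 77.5 = -1.5
x=80: ŷ = 55 + 0.3·80 = 79; r = 80 − 79 = 1
x=85: ŷ = 55 + 0.3·85 = 80.5; r = 78 − 80.5 = -2.5
x=90: ŷ = 55 + 0.3·90 = 82; r = 85 − 82 = 3
x=100: ŷ = 55 + 0.3·100 = 85; r = 85 − 85 = 0
SSE = 0 + 0 + 1 + 0 + 1 + 2.25 + 1 + 6.25 + 9 + 0 = 20.5
s = √(20.5/8) = √2.5625 ≈ 1.60

s = 1.60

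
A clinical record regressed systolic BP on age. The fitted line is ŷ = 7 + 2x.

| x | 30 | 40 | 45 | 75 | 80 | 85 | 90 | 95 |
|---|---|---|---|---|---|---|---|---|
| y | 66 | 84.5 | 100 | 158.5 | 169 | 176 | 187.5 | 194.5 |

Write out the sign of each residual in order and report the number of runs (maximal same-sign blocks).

x=30: ŷ = 7 + 2·30 = 67; e = 66 − 67 = -1
x=40: ŷ = 7 + 2·40 = 87; e = 84.5 − 87 = -2.5
x=45: ŷ = 7 + 2·45 = 97; e = 100 − 97 = 3
x=75: ŷ = 7 + 2·75 = 157; e = 158.5 − 157 = 1.5
x=80: ŷ = 7 + 2·80 = 167; e = 169 − 167 = 2
x=85: ŷ = 7 + 2·85 = 177; e = 176 − 177 = -1
x=90: ŷ = 7 + 2·90 = 187; e = 187.5 − 187 = 0.5
x=95: ŷ = 7 + 2·95 = 197; e = 194.5 − 197 = -2.5
Signs: − − + + + − + −
Runs: −×2, +×3, −×1, +×1, −×1 → 5

5 runs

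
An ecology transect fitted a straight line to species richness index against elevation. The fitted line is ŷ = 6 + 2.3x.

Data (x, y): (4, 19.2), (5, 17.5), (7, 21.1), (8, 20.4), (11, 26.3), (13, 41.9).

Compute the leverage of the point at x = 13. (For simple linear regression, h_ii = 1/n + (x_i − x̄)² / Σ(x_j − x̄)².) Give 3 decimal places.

x̄ = (4 + 5 + 7 + 8 + 11 + 13)/6 = 8
Σ(x − x̄)² = 16 + 9 + 1 + 0 + 9 + 25 = 60
h = 1/6 + (5)²/60 = 0.166667 + 0.416667 = 0.583

h = 0.583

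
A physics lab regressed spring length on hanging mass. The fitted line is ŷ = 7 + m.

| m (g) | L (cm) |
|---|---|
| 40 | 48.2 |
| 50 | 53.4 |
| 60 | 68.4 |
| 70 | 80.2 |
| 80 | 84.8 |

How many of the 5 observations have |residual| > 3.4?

m=40: ŷ = 7 + 40 = 47; e = 48.2 − 47 = 1.2
m=50: ŷ = 7 + 50 = 57; e = 53.4 − 57 = -3.6
m=60: ŷ = 7 + 60 = 67; e = 68.4 − 67 = 1.4
m=70: ŷ = 7 + 70 = 77; e = 80.2 − 77 = 3.2
m=80: ŷ = 7 + 80 = 87; e = 84.8 − 87 = -2.2
|e| > 3.4: m=50 (|e|=3.6) → 1

1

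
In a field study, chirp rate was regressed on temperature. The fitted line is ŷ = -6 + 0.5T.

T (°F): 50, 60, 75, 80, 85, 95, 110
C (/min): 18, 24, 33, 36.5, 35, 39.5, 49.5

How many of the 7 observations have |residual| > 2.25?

1

T=50: ŷ = -6 + 0.5·50 = 19; r = 18 − 19 = -1
T=60: ŷ = -6 + 0.5·60 = 24; r = 24 − 24 = 0
T=75: ŷ = -6 + 0.5·75 = 31.5; r = 33 − 31.5 = 1.5
T=80: ŷ = -6 + 0.5·80 = 34; r = 36.5 − 34 = 2.5
T=85: ŷ = -6 + 0.5·85 = 36.5; r = 35 − 36.5 = -1.5
T=95: ŷ = -6 + 0.5·95 = 41.5; r = 39.5 − 41.5 = -2
T=110: ŷ = -6 + 0.5·110 = 49; r = 49.5 − 49 = 0.5
|r| > 2.25: T=80 (|r|=2.5) → 1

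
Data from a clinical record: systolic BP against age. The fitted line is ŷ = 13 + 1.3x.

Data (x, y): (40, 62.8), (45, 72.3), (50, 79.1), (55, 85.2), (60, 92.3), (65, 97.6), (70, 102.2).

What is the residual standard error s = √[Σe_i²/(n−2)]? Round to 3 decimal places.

x=40: ŷ = 13 + 1.3·40 = 65; e = 62.8 − 65 = -2.2
x=45: ŷ = 13 + 1.3·45 = 71.5; e = 72.3 − 71.5 = 0.8
x=50: ŷ = 13 + 1.3·50 = 78; e = 79.1 − 78 = 1.1
x=55: ŷ = 13 + 1.3·55 = 84.5; e = 85.2 − 84.5 = 0.7
x=60: ŷ = 13 + 1.3·60 = 91; e = 92.3 − 91 = 1.3
x=65: ŷ = 13 + 1.3·65 = 97.5; e = 97.6 − 97.5 = 0.1
x=70: ŷ = 13 + 1.3·70 = 104; e = 102.2 − 104 = -1.8
SSE = 4.84 + 0.64 + 1.21 + 0.49 + 1.69 + 0.01 + 3.24 = 12.12
s = √(12.12/5) = √2.424 ≈ 1.557

s = 1.557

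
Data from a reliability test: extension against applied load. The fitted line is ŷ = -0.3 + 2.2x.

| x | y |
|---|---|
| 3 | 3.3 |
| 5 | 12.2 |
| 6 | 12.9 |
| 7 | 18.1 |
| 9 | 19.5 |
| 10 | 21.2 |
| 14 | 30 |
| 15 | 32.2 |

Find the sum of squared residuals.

SSE = 21

x=3: ŷ = -0.3 + 2.2·3 = 6.3; e = 3.3 − 6.3 = -3
x=5: ŷ = -0.3 + 2.2·5 = 10.7; e = 12.2 − 10.7 = 1.5
x=6: ŷ = -0.3 + 2.2·6 = 12.9; e = 12.9 − 12.9 = 0
x=7: ŷ = -0.3 + 2.2·7 = 15.1; e = 18.1 − 15.1 = 3
x=9: ŷ = -0.3 + 2.2·9 = 19.5; e = 19.5 − 19.5 = 0
x=10: ŷ = -0.3 + 2.2·10 = 21.7; e = 21.2 − 21.7 = -0.5
x=14: ŷ = -0.3 + 2.2·14 = 30.5; e = 30 − 30.5 = -0.5
x=15: ŷ = -0.3 + 2.2·15 = 32.7; e = 32.2 − 32.7 = -0.5
SSE = 9 + 2.25 + 0 + 9 + 0 + 0.25 + 0.25 + 0.25 = 21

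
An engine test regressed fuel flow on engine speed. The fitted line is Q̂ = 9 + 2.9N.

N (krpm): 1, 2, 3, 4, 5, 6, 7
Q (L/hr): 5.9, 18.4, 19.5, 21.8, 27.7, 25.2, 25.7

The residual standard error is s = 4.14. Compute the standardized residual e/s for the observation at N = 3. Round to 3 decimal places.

0.435

Q̂ = 9 + 2.9·3 = 17.7
e = 19.5 − 17.7 = 1.8
e/s = 1.8 / 4.14 = 0.435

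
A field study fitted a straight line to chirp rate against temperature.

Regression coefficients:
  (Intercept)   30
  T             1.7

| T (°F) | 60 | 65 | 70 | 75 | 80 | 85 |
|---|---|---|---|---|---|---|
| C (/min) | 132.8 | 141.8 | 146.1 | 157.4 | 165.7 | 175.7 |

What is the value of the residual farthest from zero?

r = -2.9

T=60: ŷ = 30 + 1.7·60 = 132; r = 132.8 − 132 = 0.8
T=65: ŷ = 30 + 1.7·65 = 140.5; r = 141.8 − 140.5 = 1.3
T=70: ŷ = 30 + 1.7·70 = 149; r = 146.1 − 149 = -2.9
T=75: ŷ = 30 + 1.7·75 = 157.5; r = 157.4 − 157.5 = -0.1
T=80: ŷ = 30 + 1.7·80 = 166; r = 165.7 − 166 = -0.3
T=85: ŷ = 30 + 1.7·85 = 174.5; r = 175.7 − 174.5 = 1.2
Largest |r| is 2.9 at T = 70, residual -2.9.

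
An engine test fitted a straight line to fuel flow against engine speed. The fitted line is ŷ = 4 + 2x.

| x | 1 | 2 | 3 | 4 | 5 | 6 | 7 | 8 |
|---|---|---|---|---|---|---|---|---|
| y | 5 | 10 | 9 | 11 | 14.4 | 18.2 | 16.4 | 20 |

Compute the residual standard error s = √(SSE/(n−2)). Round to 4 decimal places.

x=1: ŷ = 4 + 2·1 = 6; e = 5 − 6 = -1
x=2: ŷ = 4 + 2·2 = 8; e = 10 − 8 = 2
x=3: ŷ = 4 + 2·3 = 10; e = 9 − 10 = -1
x=4: ŷ = 4 + 2·4 = 12; e = 11 − 12 = -1
x=5: ŷ = 4 + 2·5 = 14; e = 14.4 − 14 = 0.4
x=6: ŷ = 4 + 2·6 = 16; e = 18.2 − 16 = 2.2
x=7: ŷ = 4 + 2·7 = 18; e = 16.4 − 18 = -1.6
x=8: ŷ = 4 + 2·8 = 20; e = 20 − 20 = 0
SSE = 1 + 4 + 1 + 1 + 0.16 + 4.84 + 2.56 + 0 = 14.56
s = √(14.56/6) = √2.42667 ≈ 1.5578

s = 1.5578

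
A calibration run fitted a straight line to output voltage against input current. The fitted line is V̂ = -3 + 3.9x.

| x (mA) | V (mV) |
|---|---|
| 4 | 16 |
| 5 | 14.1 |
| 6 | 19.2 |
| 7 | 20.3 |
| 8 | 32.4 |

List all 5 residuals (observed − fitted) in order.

x=4: V̂ = -3 + 3.9·4 = 12.6; r = 16 − 12.6 = 3.4
x=5: V̂ = -3 + 3.9·5 = 16.5; r = 14.1 − 16.5 = -2.4
x=6: V̂ = -3 + 3.9·6 = 20.4; r = 19.2 − 20.4 = -1.2
x=7: V̂ = -3 + 3.9·7 = 24.3; r = 20.3 − 24.3 = -4
x=8: V̂ = -3 + 3.9·8 = 28.2; r = 32.4 − 28.2 = 4.2

3.4, -2.4, -1.2, -4, 4.2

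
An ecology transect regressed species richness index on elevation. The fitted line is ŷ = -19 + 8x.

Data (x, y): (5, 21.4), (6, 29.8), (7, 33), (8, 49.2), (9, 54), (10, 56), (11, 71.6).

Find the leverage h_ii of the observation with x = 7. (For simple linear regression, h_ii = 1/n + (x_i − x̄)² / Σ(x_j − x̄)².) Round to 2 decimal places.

x̄ = (5 + 6 + 7 + 8 + 9 + 10 + 11)/7 = 8
Σ(x − x̄)² = 9 + 4 + 1 + 0 + 1 + 4 + 9 = 28
h = 1/7 + (-1)²/28 = 0.142857 + 0.0357143 = 0.18

h = 0.18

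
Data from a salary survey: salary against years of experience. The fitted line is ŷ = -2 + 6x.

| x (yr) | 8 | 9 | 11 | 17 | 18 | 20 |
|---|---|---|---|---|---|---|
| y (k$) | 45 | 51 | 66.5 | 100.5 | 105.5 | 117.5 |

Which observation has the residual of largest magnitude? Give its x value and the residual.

x = 11, r = 2.5

x=8: ŷ = -2 + 6·8 = 46; r = 45 − 46 = -1
x=9: ŷ = -2 + 6·9 = 52; r = 51 − 52 = -1
x=11: ŷ = -2 + 6·11 = 64; r = 66.5 − 64 = 2.5
x=17: ŷ = -2 + 6·17 = 100; r = 100.5 − 100 = 0.5
x=18: ŷ = -2 + 6·18 = 106; r = 105.5 − 106 = -0.5
x=20: ŷ = -2 + 6·20 = 118; r = 117.5 − 118 = -0.5
Largest |r| is 2.5 at x = 11, residual 2.5.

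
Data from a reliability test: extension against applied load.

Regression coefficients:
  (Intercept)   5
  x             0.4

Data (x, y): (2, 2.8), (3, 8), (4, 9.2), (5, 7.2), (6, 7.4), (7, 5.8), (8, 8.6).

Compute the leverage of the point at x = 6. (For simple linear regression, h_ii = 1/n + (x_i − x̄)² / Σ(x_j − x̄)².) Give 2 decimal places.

x̄ = (2 + 3 + 4 + 5 + 6 + 7 + 8)/7 = 5
Σ(x − x̄)² = 9 + 4 + 1 + 0 + 1 + 4 + 9 = 28
h = 1/7 + (1)²/28 = 0.142857 + 0.0357143 = 0.18

h = 0.18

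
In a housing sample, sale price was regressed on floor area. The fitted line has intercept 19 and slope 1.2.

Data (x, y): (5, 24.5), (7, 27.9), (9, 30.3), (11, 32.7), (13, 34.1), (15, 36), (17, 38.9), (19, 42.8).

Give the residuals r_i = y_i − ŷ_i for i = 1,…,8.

x=5: ŷ = 19 + 1.2·5 = 25; r = 24.5 − 25 = -0.5
x=7: ŷ = 19 + 1.2·7 = 27.4; r = 27.9 − 27.4 = 0.5
x=9: ŷ = 19 + 1.2·9 = 29.8; r = 30.3 − 29.8 = 0.5
x=11: ŷ = 19 + 1.2·11 = 32.2; r = 32.7 − 32.2 = 0.5
x=13: ŷ = 19 + 1.2·13 = 34.6; r = 34.1 − 34.6 = -0.5
x=15: ŷ = 19 + 1.2·15 = 37; r = 36 − 37 = -1
x=17: ŷ = 19 + 1.2·17 = 39.4; r = 38.9 − 39.4 = -0.5
x=19: ŷ = 19 + 1.2·19 = 41.8; r = 42.8 − 41.8 = 1

-0.5, 0.5, 0.5, 0.5, -0.5, -1, -0.5, 1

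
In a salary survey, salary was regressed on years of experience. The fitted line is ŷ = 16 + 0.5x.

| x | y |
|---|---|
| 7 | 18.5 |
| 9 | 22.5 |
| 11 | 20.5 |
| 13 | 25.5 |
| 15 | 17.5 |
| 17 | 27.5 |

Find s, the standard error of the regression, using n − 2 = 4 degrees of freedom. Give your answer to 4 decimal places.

s = 3.8730

x=7: ŷ = 16 + 0.5·7 = 19.5; r = 18.5 − 19.5 = -1
x=9: ŷ = 16 + 0.5·9 = 20.5; r = 22.5 − 20.5 = 2
x=11: ŷ = 16 + 0.5·11 = 21.5; r = 20.5 − 21.5 = -1
x=13: ŷ = 16 + 0.5·13 = 22.5; r = 25.5 − 22.5 = 3
x=15: ŷ = 16 + 0.5·15 = 23.5; r = 17.5 − 23.5 = -6
x=17: ŷ = 16 + 0.5·17 = 24.5; r = 27.5 − 24.5 = 3
SSE = 1 + 4 + 1 + 9 + 36 + 9 = 60
s = √(60/4) = √15 ≈ 3.8730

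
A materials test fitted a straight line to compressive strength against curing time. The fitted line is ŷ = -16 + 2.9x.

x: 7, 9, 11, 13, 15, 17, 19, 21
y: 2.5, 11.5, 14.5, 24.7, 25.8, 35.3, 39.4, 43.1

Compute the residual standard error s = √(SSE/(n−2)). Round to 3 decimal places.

x=7: ŷ = -16 + 2.9·7 = 4.3; r = 2.5 − 4.3 = -1.8
x=9: ŷ = -16 + 2.9·9 = 10.1; r = 11.5 − 10.1 = 1.4
x=11: ŷ = -16 + 2.9·11 = 15.9; r = 14.5 − 15.9 = -1.4
x=13: ŷ = -16 + 2.9·13 = 21.7; r = 24.7 − 21.7 = 3
x=15: ŷ = -16 + 2.9·15 = 27.5; r = 25.8 − 27.5 = -1.7
x=17: ŷ = -16 + 2.9·17 = 33.3; r = 35.3 − 33.3 = 2
x=19: ŷ = -16 + 2.9·19 = 39.1; r = 39.4 − 39.1 = 0.3
x=21: ŷ = -16 + 2.9·21 = 44.9; r = 43.1 − 44.9 = -1.8
SSE = 3.24 + 1.96 + 1.96 + 9 + 2.89 + 4 + 0.09 + 3.24 = 26.38
s = √(26.38/6) = √4.39667 ≈ 2.097

s = 2.097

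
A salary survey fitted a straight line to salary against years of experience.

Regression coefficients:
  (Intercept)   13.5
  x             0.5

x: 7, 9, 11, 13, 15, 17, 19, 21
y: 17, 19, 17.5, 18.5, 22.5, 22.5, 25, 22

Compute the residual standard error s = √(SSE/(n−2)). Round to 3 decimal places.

s = 1.633

x=7: ŷ = 13.5 + 0.5·7 = 17; e = 17 − 17 = 0
x=9: ŷ = 13.5 + 0.5·9 = 18; e = 19 − 18 = 1
x=11: ŷ = 13.5 + 0.5·11 = 19; e = 17.5 − 19 = -1.5
x=13: ŷ = 13.5 + 0.5·13 = 20; e = 18.5 − 20 = -1.5
x=15: ŷ = 13.5 + 0.5·15 = 21; e = 22.5 − 21 = 1.5
x=17: ŷ = 13.5 + 0.5·17 = 22; e = 22.5 − 22 = 0.5
x=19: ŷ = 13.5 + 0.5·19 = 23; e = 25 − 23 = 2
x=21: ŷ = 13.5 + 0.5·21 = 24; e = 22 − 24 = -2
SSE = 0 + 1 + 2.25 + 2.25 + 2.25 + 0.25 + 4 + 4 = 16
s = √(16/6) = √2.66667 ≈ 1.633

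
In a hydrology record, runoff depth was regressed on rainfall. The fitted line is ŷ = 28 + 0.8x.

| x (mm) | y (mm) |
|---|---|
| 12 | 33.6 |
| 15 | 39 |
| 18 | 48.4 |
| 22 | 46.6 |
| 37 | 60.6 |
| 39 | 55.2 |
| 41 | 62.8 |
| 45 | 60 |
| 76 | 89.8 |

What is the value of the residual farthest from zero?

x=12: ŷ = 28 + 0.8·12 = 37.6; r = 33.6 − 37.6 = -4
x=15: ŷ = 28 + 0.8·15 = 40; r = 39 − 40 = -1
x=18: ŷ = 28 + 0.8·18 = 42.4; r = 48.4 − 42.4 = 6
x=22: ŷ = 28 + 0.8·22 = 45.6; r = 46.6 − 45.6 = 1
x=37: ŷ = 28 + 0.8·37 = 57.6; r = 60.6 − 57.6 = 3
x=39: ŷ = 28 + 0.8·39 = 59.2; r = 55.2 − 59.2 = -4
x=41: ŷ = 28 + 0.8·41 = 60.8; r = 62.8 − 60.8 = 2
x=45: ŷ = 28 + 0.8·45 = 64; r = 60 − 64 = -4
x=76: ŷ = 28 + 0.8·76 = 88.8; r = 89.8 − 88.8 = 1
Largest |r| is 6 at x = 18, residual 6.

r = 6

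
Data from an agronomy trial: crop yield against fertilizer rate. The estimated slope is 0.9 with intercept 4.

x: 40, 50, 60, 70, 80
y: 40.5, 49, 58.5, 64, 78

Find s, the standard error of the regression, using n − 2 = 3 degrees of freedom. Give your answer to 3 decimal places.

s = 2.121

x=40: ŷ = 4 + 0.9·40 = 40; e = 40.5 − 40 = 0.5
x=50: ŷ = 4 + 0.9·50 = 49; e = 49 − 49 = 0
x=60: ŷ = 4 + 0.9·60 = 58; e = 58.5 − 58 = 0.5
x=70: ŷ = 4 + 0.9·70 = 67; e = 64 − 67 = -3
x=80: ŷ = 4 + 0.9·80 = 76; e = 78 − 76 = 2
SSE = 0.25 + 0 + 0.25 + 9 + 4 = 13.5
s = √(13.5/3) = √4.5 ≈ 2.121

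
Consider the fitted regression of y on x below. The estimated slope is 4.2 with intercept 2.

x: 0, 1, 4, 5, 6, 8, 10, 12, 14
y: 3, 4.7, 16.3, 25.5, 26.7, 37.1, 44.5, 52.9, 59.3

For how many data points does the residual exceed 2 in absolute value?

x=0: ŷ = 2 + 4.2·0 = 2; e = 3 − 2 = 1
x=1: ŷ = 2 + 4.2·1 = 6.2; e = 4.7 − 6.2 = -1.5
x=4: ŷ = 2 + 4.2·4 = 18.8; e = 16.3 − 18.8 = -2.5
x=5: ŷ = 2 + 4.2·5 = 23; e = 25.5 − 23 = 2.5
x=6: ŷ = 2 + 4.2·6 = 27.2; e = 26.7 − 27.2 = -0.5
x=8: ŷ = 2 + 4.2·8 = 35.6; e = 37.1 − 35.6 = 1.5
x=10: ŷ = 2 + 4.2·10 = 44; e = 44.5 − 44 = 0.5
x=12: ŷ = 2 + 4.2·12 = 52.4; e = 52.9 − 52.4 = 0.5
x=14: ŷ = 2 + 4.2·14 = 60.8; e = 59.3 − 60.8 = -1.5
|e| > 2: x=4 (|e|=2.5), x=5 (|e|=2.5) → 2

2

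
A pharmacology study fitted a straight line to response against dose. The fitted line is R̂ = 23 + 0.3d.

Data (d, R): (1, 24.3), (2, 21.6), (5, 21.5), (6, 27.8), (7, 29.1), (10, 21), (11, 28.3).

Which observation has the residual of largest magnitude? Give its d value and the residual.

d = 10, e = -5

d=1: R̂ = 23 + 0.3·1 = 23.3; e = 24.3 − 23.3 = 1
d=2: R̂ = 23 + 0.3·2 = 23.6; e = 21.6 − 23.6 = -2
d=5: R̂ = 23 + 0.3·5 = 24.5; e = 21.5 − 24.5 = -3
d=6: R̂ = 23 + 0.3·6 = 24.8; e = 27.8 − 24.8 = 3
d=7: R̂ = 23 + 0.3·7 = 25.1; e = 29.1 − 25.1 = 4
d=10: R̂ = 23 + 0.3·10 = 26; e = 21 − 26 = -5
d=11: R̂ = 23 + 0.3·11 = 26.3; e = 28.3 − 26.3 = 2
Largest |e| is 5 at d = 10, residual -5.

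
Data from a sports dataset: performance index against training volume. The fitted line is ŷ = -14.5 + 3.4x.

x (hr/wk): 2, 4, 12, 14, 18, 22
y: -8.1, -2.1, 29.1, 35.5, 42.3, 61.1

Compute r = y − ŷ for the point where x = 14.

ŷ = -14.5 + 3.4·14 = 33.1
r = 35.5 − 33.1 = 2.4

r = 2.4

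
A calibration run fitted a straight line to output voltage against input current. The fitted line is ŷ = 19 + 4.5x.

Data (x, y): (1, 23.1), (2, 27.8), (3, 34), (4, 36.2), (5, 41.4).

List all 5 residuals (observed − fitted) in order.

-0.4, -0.2, 1.5, -0.8, -0.1

x=1: ŷ = 19 + 4.5·1 = 23.5; r = 23.1 − 23.5 = -0.4
x=2: ŷ = 19 + 4.5·2 = 28; r = 27.8 − 28 = -0.2
x=3: ŷ = 19 + 4.5·3 = 32.5; r = 34 − 32.5 = 1.5
x=4: ŷ = 19 + 4.5·4 = 37; r = 36.2 − 37 = -0.8
x=5: ŷ = 19 + 4.5·5 = 41.5; r = 41.4 − 41.5 = -0.1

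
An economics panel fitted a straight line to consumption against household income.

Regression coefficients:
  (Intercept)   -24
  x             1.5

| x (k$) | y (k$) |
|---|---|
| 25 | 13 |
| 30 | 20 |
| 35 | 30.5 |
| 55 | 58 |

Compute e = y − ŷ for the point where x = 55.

e = -0.5

ŷ = -24 + 1.5·55 = 58.5
e = 58 − 58.5 = -0.5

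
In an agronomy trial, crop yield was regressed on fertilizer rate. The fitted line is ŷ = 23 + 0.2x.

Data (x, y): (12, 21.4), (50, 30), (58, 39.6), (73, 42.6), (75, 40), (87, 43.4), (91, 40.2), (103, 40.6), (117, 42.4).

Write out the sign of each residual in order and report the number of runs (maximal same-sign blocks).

x=12: ŷ = 23 + 0.2·12 = 25.4; e = 21.4 − 25.4 = -4
x=50: ŷ = 23 + 0.2·50 = 33; e = 30 − 33 = -3
x=58: ŷ = 23 + 0.2·58 = 34.6; e = 39.6 − 34.6 = 5
x=73: ŷ = 23 + 0.2·73 = 37.6; e = 42.6 − 37.6 = 5
x=75: ŷ = 23 + 0.2·75 = 38; e = 40 − 38 = 2
x=87: ŷ = 23 + 0.2·87 = 40.4; e = 43.4 − 40.4 = 3
x=91: ŷ = 23 + 0.2·91 = 41.2; e = 40.2 − 41.2 = -1
x=103: ŷ = 23 + 0.2·103 = 43.6; e = 40.6 − 43.6 = -3
x=117: ŷ = 23 + 0.2·117 = 46.4; e = 42.4 − 46.4 = -4
Signs: − − + + + + − − −
Runs: −×2, +×4, −×3 → 3

3 runs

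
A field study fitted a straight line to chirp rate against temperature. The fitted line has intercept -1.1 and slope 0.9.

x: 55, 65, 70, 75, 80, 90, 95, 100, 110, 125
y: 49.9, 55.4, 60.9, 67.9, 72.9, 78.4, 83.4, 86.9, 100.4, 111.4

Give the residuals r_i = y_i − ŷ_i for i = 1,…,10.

x=55: ŷ = -1.1 + 0.9·55 = 48.4; r = 49.9 − 48.4 = 1.5
x=65: ŷ = -1.1 + 0.9·65 = 57.4; r = 55.4 − 57.4 = -2
x=70: ŷ = -1.1 + 0.9·70 = 61.9; r = 60.9 − 61.9 = -1
x=75: ŷ = -1.1 + 0.9·75 = 66.4; r = 67.9 − 66.4 = 1.5
x=80: ŷ = -1.1 + 0.9·80 = 70.9; r = 72.9 − 70.9 = 2
x=90: ŷ = -1.1 + 0.9·90 = 79.9; r = 78.4 − 79.9 = -1.5
x=95: ŷ = -1.1 + 0.9·95 = 84.4; r = 83.4 − 84.4 = -1
x=100: ŷ = -1.1 + 0.9·100 = 88.9; r = 86.9 − 88.9 = -2
x=110: ŷ = -1.1 + 0.9·110 = 97.9; r = 100.4 − 97.9 = 2.5
x=125: ŷ = -1.1 + 0.9·125 = 111.4; r = 111.4 − 111.4 = 0

1.5, -2, -1, 1.5, 2, -1.5, -1, -2, 2.5, 0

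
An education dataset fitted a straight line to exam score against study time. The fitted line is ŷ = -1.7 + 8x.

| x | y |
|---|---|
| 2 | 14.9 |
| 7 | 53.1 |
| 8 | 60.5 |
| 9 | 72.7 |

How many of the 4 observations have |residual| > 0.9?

x=2: ŷ = -1.7 + 8·2 = 14.3; e = 14.9 − 14.3 = 0.6
x=7: ŷ = -1.7 + 8·7 = 54.3; e = 53.1 − 54.3 = -1.2
x=8: ŷ = -1.7 + 8·8 = 62.3; e = 60.5 − 62.3 = -1.8
x=9: ŷ = -1.7 + 8·9 = 70.3; e = 72.7 − 70.3 = 2.4
|e| > 0.9: x=7 (|e|=1.2), x=8 (|e|=1.8), x=9 (|e|=2.4) → 3

3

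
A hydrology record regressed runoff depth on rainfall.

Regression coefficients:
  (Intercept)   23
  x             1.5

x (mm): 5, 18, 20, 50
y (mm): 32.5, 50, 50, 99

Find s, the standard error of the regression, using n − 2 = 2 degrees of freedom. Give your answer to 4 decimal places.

s = 2.6458

x=5: ŷ = 23 + 1.5·5 = 30.5; e = 32.5 − 30.5 = 2
x=18: ŷ = 23 + 1.5·18 = 50; e = 50 − 50 = 0
x=20: ŷ = 23 + 1.5·20 = 53; e = 50 − 53 = -3
x=50: ŷ = 23 + 1.5·50 = 98; e = 99 − 98 = 1
SSE = 4 + 0 + 9 + 1 = 14
s = √(14/2) = √7 ≈ 2.6458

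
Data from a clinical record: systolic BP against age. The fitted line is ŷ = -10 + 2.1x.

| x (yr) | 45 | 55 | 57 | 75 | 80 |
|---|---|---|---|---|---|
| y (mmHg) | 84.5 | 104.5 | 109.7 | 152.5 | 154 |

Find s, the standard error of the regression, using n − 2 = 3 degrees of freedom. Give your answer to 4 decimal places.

s = 3.7417

x=45: ŷ = -10 + 2.1·45 = 84.5; r = 84.5 − 84.5 = 0
x=55: ŷ = -10 + 2.1·55 = 105.5; r = 104.5 − 105.5 = -1
x=57: ŷ = -10 + 2.1·57 = 109.7; r = 109.7 − 109.7 = 0
x=75: ŷ = -10 + 2.1·75 = 147.5; r = 152.5 − 147.5 = 5
x=80: ŷ = -10 + 2.1·80 = 158; r = 154 − 158 = -4
SSE = 0 + 1 + 0 + 25 + 16 = 42
s = √(42/3) = √14 ≈ 3.7417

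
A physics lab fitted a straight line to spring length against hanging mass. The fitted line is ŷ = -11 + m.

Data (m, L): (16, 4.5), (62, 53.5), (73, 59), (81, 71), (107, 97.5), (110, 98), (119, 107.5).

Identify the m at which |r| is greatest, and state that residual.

m=16: ŷ = -11 + 16 = 5; r = 4.5 − 5 = -0.5
m=62: ŷ = -11 + 62 = 51; r = 53.5 − 51 = 2.5
m=73: ŷ = -11 + 73 = 62; r = 59 − 62 = -3
m=81: ŷ = -11 + 81 = 70; r = 71 − 70 = 1
m=107: ŷ = -11 + 107 = 96; r = 97.5 − 96 = 1.5
m=110: ŷ = -11 + 110 = 99; r = 98 − 99 = -1
m=119: ŷ = -11 + 119 = 108; r = 107.5 − 108 = -0.5
Largest |r| is 3 at m = 73, residual -3.

m = 73, r = -3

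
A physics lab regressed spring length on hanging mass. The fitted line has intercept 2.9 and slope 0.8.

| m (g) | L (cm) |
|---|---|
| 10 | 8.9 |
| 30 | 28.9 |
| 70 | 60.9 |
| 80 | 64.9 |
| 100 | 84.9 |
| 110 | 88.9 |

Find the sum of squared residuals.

m=10: L̂ = 2.9 + 0.8·10 = 10.9; r = 8.9 − 10.9 = -2
m=30: L̂ = 2.9 + 0.8·30 = 26.9; r = 28.9 − 26.9 = 2
m=70: L̂ = 2.9 + 0.8·70 = 58.9; r = 60.9 − 58.9 = 2
m=80: L̂ = 2.9 + 0.8·80 = 66.9; r = 64.9 − 66.9 = -2
m=100: L̂ = 2.9 + 0.8·100 = 82.9; r = 84.9 − 82.9 = 2
m=110: L̂ = 2.9 + 0.8·110 = 90.9; r = 88.9 − 90.9 = -2
SSE = 4 + 4 + 4 + 4 + 4 + 4 = 24

SSE = 24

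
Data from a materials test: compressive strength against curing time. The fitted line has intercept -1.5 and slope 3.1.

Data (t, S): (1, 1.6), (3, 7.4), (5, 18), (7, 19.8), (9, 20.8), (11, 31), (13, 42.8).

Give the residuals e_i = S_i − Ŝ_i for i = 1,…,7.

t=1: Ŝ = -1.5 + 3.1·1 = 1.6; e = 1.6 − 1.6 = 0
t=3: Ŝ = -1.5 + 3.1·3 = 7.8; e = 7.4 − 7.8 = -0.4
t=5: Ŝ = -1.5 + 3.1·5 = 14; e = 18 − 14 = 4
t=7: Ŝ = -1.5 + 3.1·7 = 20.2; e = 19.8 − 20.2 = -0.4
t=9: Ŝ = -1.5 + 3.1·9 = 26.4; e = 20.8 − 26.4 = -5.6
t=11: Ŝ = -1.5 + 3.1·11 = 32.6; e = 31 − 32.6 = -1.6
t=13: Ŝ = -1.5 + 3.1·13 = 38.8; e = 42.8 − 38.8 = 4

0, -0.4, 4, -0.4, -5.6, -1.6, 4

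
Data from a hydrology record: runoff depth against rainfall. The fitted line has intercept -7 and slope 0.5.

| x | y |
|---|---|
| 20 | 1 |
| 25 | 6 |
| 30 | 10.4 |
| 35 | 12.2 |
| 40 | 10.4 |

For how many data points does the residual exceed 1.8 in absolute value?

x=20: ŷ = -7 + 0.5·20 = 3; r = 1 − 3 = -2
x=25: ŷ = -7 + 0.5·25 = 5.5; r = 6 − 5.5 = 0.5
x=30: ŷ = -7 + 0.5·30 = 8; r = 10.4 − 8 = 2.4
x=35: ŷ = -7 + 0.5·35 = 10.5; r = 12.2 − 10.5 = 1.7
x=40: ŷ = -7 + 0.5·40 = 13; r = 10.4 − 13 = -2.6
|r| > 1.8: x=20 (|r|=2), x=30 (|r|=2.4), x=40 (|r|=2.6) → 3

3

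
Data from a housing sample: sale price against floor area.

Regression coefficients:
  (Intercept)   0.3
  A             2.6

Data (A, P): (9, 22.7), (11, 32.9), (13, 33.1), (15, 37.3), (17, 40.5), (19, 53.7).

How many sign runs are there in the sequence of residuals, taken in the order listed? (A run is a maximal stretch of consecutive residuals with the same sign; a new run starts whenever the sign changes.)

A=9: ŷ = 0.3 + 2.6·9 = 23.7; r = 22.7 − 23.7 = -1
A=11: ŷ = 0.3 + 2.6·11 = 28.9; r = 32.9 − 28.9 = 4
A=13: ŷ = 0.3 + 2.6·13 = 34.1; r = 33.1 − 34.1 = -1
A=15: ŷ = 0.3 + 2.6·15 = 39.3; r = 37.3 − 39.3 = -2
A=17: ŷ = 0.3 + 2.6·17 = 44.5; r = 40.5 − 44.5 = -4
A=19: ŷ = 0.3 + 2.6·19 = 49.7; r = 53.7 − 49.7 = 4
Signs: − + − − − +
Runs: −×1, +×1, −×3, +×1 → 4

4 runs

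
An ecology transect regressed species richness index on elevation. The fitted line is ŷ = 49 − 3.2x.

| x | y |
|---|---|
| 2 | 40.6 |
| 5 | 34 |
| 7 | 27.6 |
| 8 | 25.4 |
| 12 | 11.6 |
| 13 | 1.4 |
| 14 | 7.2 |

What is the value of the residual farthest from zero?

x=2: ŷ = 49 − 3.2·2 = 42.6; e = 40.6 − 42.6 = -2
x=5: ŷ = 49 − 3.2·5 = 33; e = 34 − 33 = 1
x=7: ŷ = 49 − 3.2·7 = 26.6; e = 27.6 − 26.6 = 1
x=8: ŷ = 49 − 3.2·8 = 23.4; e = 25.4 − 23.4 = 2
x=12: ŷ = 49 − 3.2·12 = 10.6; e = 11.6 − 10.6 = 1
x=13: ŷ = 49 − 3.2·13 = 7.4; e = 1.4 − 7.4 = -6
x=14: ŷ = 49 − 3.2·14 = 4.2; e = 7.2 − 4.2 = 3
Largest |e| is 6 at x = 13, residual -6.

e = -6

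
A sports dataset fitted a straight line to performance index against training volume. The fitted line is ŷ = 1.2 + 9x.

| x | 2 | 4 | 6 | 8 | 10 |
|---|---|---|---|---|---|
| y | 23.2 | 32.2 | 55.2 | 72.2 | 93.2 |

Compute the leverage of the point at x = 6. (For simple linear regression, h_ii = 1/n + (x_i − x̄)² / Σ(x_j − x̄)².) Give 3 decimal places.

h = 0.200

x̄ = (2 + 4 + 6 + 8 + 10)/5 = 6
Σ(x − x̄)² = 16 + 4 + 0 + 4 + 16 = 40
h = 1/5 + (0)²/40 = 0.2 + 0 = 0.200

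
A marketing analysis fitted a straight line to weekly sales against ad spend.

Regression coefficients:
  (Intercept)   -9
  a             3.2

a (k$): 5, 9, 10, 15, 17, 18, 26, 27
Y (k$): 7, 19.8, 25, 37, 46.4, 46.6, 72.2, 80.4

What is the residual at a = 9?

Ŷ = -9 + 3.2·9 = 19.8
e = 19.8 − 19.8 = 0

e = 0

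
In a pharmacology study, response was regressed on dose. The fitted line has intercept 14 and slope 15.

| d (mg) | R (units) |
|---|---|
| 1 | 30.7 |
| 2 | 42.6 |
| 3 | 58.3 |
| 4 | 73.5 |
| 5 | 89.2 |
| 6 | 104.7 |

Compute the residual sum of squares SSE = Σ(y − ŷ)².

SSE = 6.12

d=1: ŷ = 14 + 15·1 = 29; e = 30.7 − 29 = 1.7
d=2: ŷ = 14 + 15·2 = 44; e = 42.6 − 44 = -1.4
d=3: ŷ = 14 + 15·3 = 59; e = 58.3 − 59 = -0.7
d=4: ŷ = 14 + 15·4 = 74; e = 73.5 − 74 = -0.5
d=5: ŷ = 14 + 15·5 = 89; e = 89.2 − 89 = 0.2
d=6: ŷ = 14 + 15·6 = 104; e = 104.7 − 104 = 0.7
SSE = 2.89 + 1.96 + 0.49 + 0.25 + 0.04 + 0.49 = 6.12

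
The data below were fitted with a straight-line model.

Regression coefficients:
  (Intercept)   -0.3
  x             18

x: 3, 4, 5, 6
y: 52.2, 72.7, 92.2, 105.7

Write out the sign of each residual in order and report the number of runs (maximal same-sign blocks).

3 runs

x=3: ŷ = -0.3 + 18·3 = 53.7; r = 52.2 − 53.7 = -1.5
x=4: ŷ = -0.3 + 18·4 = 71.7; r = 72.7 − 71.7 = 1
x=5: ŷ = -0.3 + 18·5 = 89.7; r = 92.2 − 89.7 = 2.5
x=6: ŷ = -0.3 + 18·6 = 107.7; r = 105.7 − 107.7 = -2
Signs: − + + −
Runs: −×1, +×2, −×1 → 3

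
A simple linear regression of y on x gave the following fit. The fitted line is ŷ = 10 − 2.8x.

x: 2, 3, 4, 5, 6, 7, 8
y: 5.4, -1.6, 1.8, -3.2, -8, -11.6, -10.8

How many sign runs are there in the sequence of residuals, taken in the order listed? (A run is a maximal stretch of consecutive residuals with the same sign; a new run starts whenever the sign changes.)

x=2: ŷ = 10 − 2.8·2 = 4.4; e = 5.4 − 4.4 = 1
x=3: ŷ = 10 − 2.8·3 = 1.6; e = -1.6 − 1.6 = -3.2
x=4: ŷ = 10 − 2.8·4 = -1.2; e = 1.8 − (-1.2) = 3
x=5: ŷ = 10 − 2.8·5 = -4; e = -3.2 − (-4) = 0.8
x=6: ŷ = 10 − 2.8·6 = -6.8; e = -8 − (-6.8) = -1.2
x=7: ŷ = 10 − 2.8·7 = -9.6; e = -11.6 − (-9.6) = -2
x=8: ŷ = 10 − 2.8·8 = -12.4; e = -10.8 − (-12.4) = 1.6
Signs: + − + + − − +
Runs: +×1, −×1, +×2, −×2, +×1 → 5

5 runs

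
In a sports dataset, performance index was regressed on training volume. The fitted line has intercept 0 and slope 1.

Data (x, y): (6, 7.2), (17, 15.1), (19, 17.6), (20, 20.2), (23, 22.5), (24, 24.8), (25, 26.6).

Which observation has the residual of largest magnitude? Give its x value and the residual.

x=6: ŷ = 6 = 6; e = 7.2 − 6 = 1.2
x=17: ŷ = 17 = 17; e = 15.1 − 17 = -1.9
x=19: ŷ = 19 = 19; e = 17.6 − 19 = -1.4
x=20: ŷ = 20 = 20; e = 20.2 − 20 = 0.2
x=23: ŷ = 23 = 23; e = 22.5 − 23 = -0.5
x=24: ŷ = 24 = 24; e = 24.8 − 24 = 0.8
x=25: ŷ = 25 = 25; e = 26.6 − 25 = 1.6
Largest |e| is 1.9 at x = 17, residual -1.9.

x = 17, e = -1.9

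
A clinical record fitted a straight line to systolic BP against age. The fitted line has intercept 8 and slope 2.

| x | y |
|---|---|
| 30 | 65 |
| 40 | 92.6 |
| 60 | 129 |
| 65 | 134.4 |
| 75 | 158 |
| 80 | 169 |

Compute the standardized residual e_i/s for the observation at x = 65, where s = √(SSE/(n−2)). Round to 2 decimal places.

-1.07

x=30: ŷ = 8 + 2·30 = 68; e = 65 − 68 = -3
x=40: ŷ = 8 + 2·40 = 88; e = 92.6 − 88 = 4.6
x=60: ŷ = 8 + 2·60 = 128; e = 129 − 128 = 1
x=65: ŷ = 8 + 2·65 = 138; e = 134.4 − 138 = -3.6
x=75: ŷ = 8 + 2·75 = 158; e = 158 − 158 = 0
x=80: ŷ = 8 + 2·80 = 168; e = 169 − 168 = 1
SSE = 9 + 21.16 + 1 + 12.96 + 0 + 1 = 45.12
s = √(45.12/4) = 3.35857
e/s = -3.6 / 3.35857 = -1.07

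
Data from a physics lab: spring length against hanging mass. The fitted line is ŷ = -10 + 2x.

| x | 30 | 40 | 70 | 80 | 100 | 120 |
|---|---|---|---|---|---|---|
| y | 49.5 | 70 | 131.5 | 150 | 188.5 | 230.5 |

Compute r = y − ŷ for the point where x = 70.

r = 1.5

ŷ = -10 + 2·70 = 130
r = 131.5 − 130 = 1.5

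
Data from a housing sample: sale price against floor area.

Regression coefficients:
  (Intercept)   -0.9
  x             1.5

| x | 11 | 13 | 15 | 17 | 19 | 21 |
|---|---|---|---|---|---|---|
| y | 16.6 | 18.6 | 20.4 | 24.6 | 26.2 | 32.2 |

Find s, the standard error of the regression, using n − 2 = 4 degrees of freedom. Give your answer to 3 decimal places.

s = 1.319

x=11: ŷ = -0.9 + 1.5·11 = 15.6; r = 16.6 − 15.6 = 1
x=13: ŷ = -0.9 + 1.5·13 = 18.6; r = 18.6 − 18.6 = 0
x=15: ŷ = -0.9 + 1.5·15 = 21.6; r = 20.4 − 21.6 = -1.2
x=17: ŷ = -0.9 + 1.5·17 = 24.6; r = 24.6 − 24.6 = 0
x=19: ŷ = -0.9 + 1.5·19 = 27.6; r = 26.2 − 27.6 = -1.4
x=21: ŷ = -0.9 + 1.5·21 = 30.6; r = 32.2 − 30.6 = 1.6
SSE = 1 + 0 + 1.44 + 0 + 1.96 + 2.56 = 6.96
s = √(6.96/4) = √1.74 ≈ 1.319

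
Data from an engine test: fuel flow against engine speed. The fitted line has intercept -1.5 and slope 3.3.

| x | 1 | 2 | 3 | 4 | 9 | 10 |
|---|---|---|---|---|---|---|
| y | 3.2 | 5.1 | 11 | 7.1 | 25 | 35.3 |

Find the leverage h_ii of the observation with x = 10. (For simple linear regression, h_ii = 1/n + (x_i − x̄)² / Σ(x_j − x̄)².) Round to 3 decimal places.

x̄ = (1 + 2 + 3 + 4 + 9 + 10)/6 = 4.83333
Σ(x − x̄)² = 14.6944 + 8.02778 + 3.36111 + 0.694444 + 17.3611 + 26.6944 = 70.8333
h = 1/6 + (5.16667)²/70.8333 = 0.166667 + 0.376863 = 0.544

h = 0.544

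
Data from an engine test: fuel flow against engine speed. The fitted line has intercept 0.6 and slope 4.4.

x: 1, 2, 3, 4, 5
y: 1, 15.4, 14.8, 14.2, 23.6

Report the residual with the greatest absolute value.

r = 6

x=1: ŷ = 0.6 + 4.4·1 = 5; r = 1 − 5 = -4
x=2: ŷ = 0.6 + 4.4·2 = 9.4; r = 15.4 − 9.4 = 6
x=3: ŷ = 0.6 + 4.4·3 = 13.8; r = 14.8 − 13.8 = 1
x=4: ŷ = 0.6 + 4.4·4 = 18.2; r = 14.2 − 18.2 = -4
x=5: ŷ = 0.6 + 4.4·5 = 22.6; r = 23.6 − 22.6 = 1
Largest |r| is 6 at x = 2, residual 6.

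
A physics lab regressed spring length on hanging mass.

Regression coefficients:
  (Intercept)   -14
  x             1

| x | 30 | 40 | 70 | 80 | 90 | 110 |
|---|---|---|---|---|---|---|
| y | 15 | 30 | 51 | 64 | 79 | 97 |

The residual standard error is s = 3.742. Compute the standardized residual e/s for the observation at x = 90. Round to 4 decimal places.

0.8017

ŷ = -14 + 90 = 76
e = 79 − 76 = 3
e/s = 3 / 3.742 = 0.8017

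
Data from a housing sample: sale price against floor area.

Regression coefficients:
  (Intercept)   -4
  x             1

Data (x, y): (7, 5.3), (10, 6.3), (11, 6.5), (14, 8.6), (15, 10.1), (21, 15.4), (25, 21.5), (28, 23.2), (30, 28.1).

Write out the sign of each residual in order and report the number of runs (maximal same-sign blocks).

5 runs

x=7: ŷ = -4 + 7 = 3; e = 5.3 − 3 = 2.3
x=10: ŷ = -4 + 10 = 6; e = 6.3 − 6 = 0.3
x=11: ŷ = -4 + 11 = 7; e = 6.5 − 7 = -0.5
x=14: ŷ = -4 + 14 = 10; e = 8.6 − 10 = -1.4
x=15: ŷ = -4 + 15 = 11; e = 10.1 − 11 = -0.9
x=21: ŷ = -4 + 21 = 17; e = 15.4 − 17 = -1.6
x=25: ŷ = -4 + 25 = 21; e = 21.5 − 21 = 0.5
x=28: ŷ = -4 + 28 = 24; e = 23.2 − 24 = -0.8
x=30: ŷ = -4 + 30 = 26; e = 28.1 − 26 = 2.1
Signs: + + − − − − + − +
Runs: +×2, −×4, +×1, −×1, +×1 → 5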